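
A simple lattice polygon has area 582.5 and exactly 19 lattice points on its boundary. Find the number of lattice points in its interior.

Pick's theorem A = I + B/2 − 1 rearranges to I = A − B/2 + 1 = 582.5 − 19/2 + 1 = 574.

574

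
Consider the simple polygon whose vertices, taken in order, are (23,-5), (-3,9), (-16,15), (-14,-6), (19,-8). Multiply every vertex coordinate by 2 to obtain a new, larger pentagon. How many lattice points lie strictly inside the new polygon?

Using the shoelace formula, 2A = |(23·9 − (-3)·(-5)) + ((-3)·15 − (-16)·9) + ((-16)·(-6) − (-14)·15) + ((-14)·(-8) − 19·(-6)) + (19·(-5) − 23·(-8))| = 912, so the area is 456.
Along each edge there are gcd(|Δx|,|Δy|)+1 lattice points, so counting each shared vertex once the boundary has gcd(26,14) + gcd(13,6) + gcd(2,21) + gcd(33,2) + gcd(4,3) = 2+1+1+1+1 = 6.
Scaling by 2 multiplies the area by 2² = 4 (so the new area is 1824) and multiplies the boundary lattice-point count by 2, giving 12.
By Pick's theorem, the interior count of the dilated polygon is 1824 − 12/2 + 1 = 1819.

1819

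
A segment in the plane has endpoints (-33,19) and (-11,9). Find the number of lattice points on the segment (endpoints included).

3

The number of lattice points on a segment between lattice points is gcd(|Δx|,|Δy|) + 1 = gcd(22,10) + 1 = 2 + 1 = 3.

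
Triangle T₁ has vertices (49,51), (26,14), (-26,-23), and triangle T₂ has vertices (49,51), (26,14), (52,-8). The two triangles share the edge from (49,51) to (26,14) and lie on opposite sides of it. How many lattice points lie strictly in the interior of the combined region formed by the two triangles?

The union is the simple quadrilateral with vertices (49,51), (-26,-23), (26,14), (52,-8) in order.
The shoelace formula gives twice the area as |(49·(-23) − (-26)·51) + ((-26)·14 − 26·(-23)) + (26·(-8) − 52·14) + (52·51 − 49·(-8))| = 2541, so the area is 2541/2.
Summing gcd(|Δx|,|Δy|) over the edges gives the boundary count: gcd(75,74) + gcd(52,37) + gcd(26,22) + gcd(3,59) = 1+1+2+1 = 5.
By Pick's theorem I = A − B/2 + 1 = 2541/2 − 5/2 + 1 = 1269.

1269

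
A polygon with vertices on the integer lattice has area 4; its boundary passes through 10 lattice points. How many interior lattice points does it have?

From Pick's theorem, I = A − B/2 + 1 = 4 − 10/2 + 1 = 0.

0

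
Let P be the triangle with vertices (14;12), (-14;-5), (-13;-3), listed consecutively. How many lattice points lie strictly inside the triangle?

By the shoelace formula, twice the signed area is |[14·(-5) − (-14)·12] + [(-14)·(-3) − (-13)·(-5)] + [(-13)·12 − 14·(-3)]| = 39, so the area is 19.5.
Along each edge there are gcd(|Δx|,|Δy|)+1 lattice points, so counting each shared vertex once the boundary has gcd(28,17) + gcd(1,2) + gcd(27,15) = 1+1+3 = 5.
Pick's theorem gives I = A − B/2 + 1 = 19.5 − 5/2 + 1 = 18.

18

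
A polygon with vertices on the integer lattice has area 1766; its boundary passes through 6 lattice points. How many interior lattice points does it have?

1764

Pick's theorem A = I + B/2 − 1 rearranges to I = A − B/2 + 1 = 1766 − 6/2 + 1 = 1764.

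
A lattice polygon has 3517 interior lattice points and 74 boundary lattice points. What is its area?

Pick's theorem states A = I + B/2 − 1, so A = 3517 + 74/2 − 1 = 3553.

3553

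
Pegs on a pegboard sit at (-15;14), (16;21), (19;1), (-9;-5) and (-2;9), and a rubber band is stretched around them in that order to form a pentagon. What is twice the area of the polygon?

Using the shoelace formula, 2A = |[(-15)·21 − 16·14] + [16·1 − 19·21] + [19·(-5) − (-9)·1] + [(-9)·9 − (-2)·(-5)] + [(-2)·14 − (-15)·9]| = 992, so the area is 496.

992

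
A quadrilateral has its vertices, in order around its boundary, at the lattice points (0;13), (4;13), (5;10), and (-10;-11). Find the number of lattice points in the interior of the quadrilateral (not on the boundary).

77

Using the shoelace formula, 2A = |[0·13 − 4·13] + [4·10 − 5·13] + [5·(-11) − (-10)·10] + [(-10)·13 − 0·(-11)]| = 162, so the area is 81.
The number of boundary lattice points is Σ gcd(|Δx|,|Δy|) = gcd(4,0) + gcd(1,3) + gcd(15,21) + gcd(10,24) = 4+1+3+2 = 10.
By Pick's theorem A = I + B/2 − 1, so I = 81 − 10/2 + 1 = 77.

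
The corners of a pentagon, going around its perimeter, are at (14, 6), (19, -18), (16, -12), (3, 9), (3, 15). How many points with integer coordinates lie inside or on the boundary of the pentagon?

Using the shoelace formula, 2A = |[14·(-18) − 19·6] + [19·(-12) − 16·(-18)] + [16·9 − 3·(-12)] + [3·15 − 3·9] + [3·6 − 14·15]| = 300, so the area is 150.
Summing gcd(|Δx|,|Δy|) over the edges gives the boundary count: gcd(5,24) + gcd(3,6) + gcd(13,21) + gcd(0,6) + gcd(11,9) = 1+3+1+6+1 = 12.
Pick's theorem gives I = A − B/2 + 1 = 150 − 12/2 + 1 = 145, so the closed region contains I + B = 145 + 12 = 157 lattice points.

157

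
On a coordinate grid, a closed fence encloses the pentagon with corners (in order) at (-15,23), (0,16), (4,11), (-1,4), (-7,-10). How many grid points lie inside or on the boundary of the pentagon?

The shoelace formula gives twice the area as |[(-15)·16 − 0·23] + [0·11 − 4·16] + [4·4 − (-1)·11] + [(-1)·(-10) − (-7)·4] + [(-7)·23 − (-15)·(-10)]| = 550, so the area is 275.
Summing gcd(|Δx|,|Δy|) over the edges gives the boundary count: gcd(15,7) + gcd(4,5) + gcd(5,7) + gcd(6,14) + gcd(8,33) = 1+1+1+2+1 = 6.
Pick's theorem gives I = A − B/2 + 1 = 275 − 6/2 + 1 = 273, so the closed region contains I + B = 273 + 6 = 279 lattice points.

279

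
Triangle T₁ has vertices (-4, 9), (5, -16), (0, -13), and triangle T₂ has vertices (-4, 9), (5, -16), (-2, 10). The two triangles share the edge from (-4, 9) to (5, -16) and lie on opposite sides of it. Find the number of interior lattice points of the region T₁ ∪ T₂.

77

The union is the simple quadrilateral with vertices (-4, 9), (0, -13), (5, -16), (-2, 10) in order.
Using the shoelace formula, 2A = |((-4)·(-13) − 0·9) + (0·(-16) − 5·(-13)) + (5·10 − (-2)·(-16)) + ((-2)·9 − (-4)·10)| = 157, so the area is 78.5.
Summing gcd(|Δx|,|Δy|) over the edges gives the boundary count: gcd(4,22) + gcd(5,3) + gcd(7,26) + gcd(2,1) = 2+1+1+1 = 5.
By Pick's theorem I = A − B/2 + 1 = 78.5 − 5/2 + 1 = 77.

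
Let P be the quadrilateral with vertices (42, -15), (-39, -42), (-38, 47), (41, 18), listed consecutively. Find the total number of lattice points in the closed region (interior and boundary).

4896

Using the shoelace formula, 2A = |(42·(-42) − (-39)·(-15)) + ((-39)·47 − (-38)·(-42)) + ((-38)·18 − 41·47) + (41·(-15) − 42·18)| = 9760, so the area is 4880.
Along each edge there are gcd(|Δx|,|Δy|)+1 lattice points, so counting each shared vertex once the boundary has gcd(81,27) + gcd(1,89) + gcd(79,29) + gcd(1,33) = 27+1+1+1 = 30.
Pick's theorem gives I = A − B/2 + 1 = 4880 − 30/2 + 1 = 4866, so the closed region contains I + B = 4866 + 30 = 4896 lattice points.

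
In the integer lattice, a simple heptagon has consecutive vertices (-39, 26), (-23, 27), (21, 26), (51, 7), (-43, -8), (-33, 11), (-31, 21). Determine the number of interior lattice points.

1988

The shoelace formula gives twice the area as |((-39)·27 − (-23)·26) + ((-23)·26 − 21·27) + (21·7 − 51·26) + (51·(-8) − (-43)·7) + ((-43)·11 − (-33)·(-8)) + ((-33)·21 − (-31)·11) + ((-31)·26 − (-39)·21)| = 3982, so the area is 1991.
Along each edge there are gcd(|Δx|,|Δy|)+1 lattice points, so counting each shared vertex once the boundary has gcd(16,1) + gcd(44,1) + gcd(30,19) + gcd(94,15) + gcd(10,19) + gcd(2,10) + gcd(8,5) = 1+1+1+1+1+2+1 = 8.
By Pick's theorem A = I + B/2 − 1, so I = 1991 − 8/2 + 1 = 1988.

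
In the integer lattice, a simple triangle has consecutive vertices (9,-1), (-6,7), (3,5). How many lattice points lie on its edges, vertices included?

Summing gcd(|Δx|,|Δy|) over the edges gives the boundary count: gcd(15,8) + gcd(9,2) + gcd(6,6) = 1+1+6 = 8.

8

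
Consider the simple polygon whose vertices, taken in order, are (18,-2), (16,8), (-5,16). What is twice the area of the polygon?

Using the shoelace formula, 2A = |(18·8 − 16·(-2)) + (16·16 − (-5)·8) + ((-5)·(-2) − 18·16)| = 194, so the area is 97.

194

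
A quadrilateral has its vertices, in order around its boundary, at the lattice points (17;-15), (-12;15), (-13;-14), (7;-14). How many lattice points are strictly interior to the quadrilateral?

415

The shoelace formula gives twice the area as |[17·15 − (-12)·(-15)] + [(-12)·(-14) − (-13)·15] + [(-13)·(-14) − 7·(-14)] + [7·(-15) − 17·(-14)]| = 851, so the area is 851/2.
The number of boundary lattice points is Σ gcd(|Δx|,|Δy|) = gcd(29,30) + gcd(1,29) + gcd(20,0) + gcd(10,1) = 1+1+20+1 = 23.
By Pick's theorem A = I + B/2 − 1, so I = 851/2 − 23/2 + 1 = 415.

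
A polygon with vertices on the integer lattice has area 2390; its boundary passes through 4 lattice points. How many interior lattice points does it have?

Pick's theorem A = I + B/2 − 1 rearranges to I = A − B/2 + 1 = 2390 − 4/2 + 1 = 2389.

2389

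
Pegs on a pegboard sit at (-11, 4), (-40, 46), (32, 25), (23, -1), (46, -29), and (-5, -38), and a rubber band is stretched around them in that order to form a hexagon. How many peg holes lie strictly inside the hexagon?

Using the shoelace formula, 2A = |[(-11)·46 − (-40)·4] + [(-40)·25 − 32·46] + [32·(-1) − 23·25] + [23·(-29) − 46·(-1)] + [46·(-38) − (-5)·(-29)] + [(-5)·4 − (-11)·(-38)]| = 6377, so the area is 3188.5.
Along each edge there are gcd(|Δx|,|Δy|)+1 lattice points, so counting each shared vertex once the boundary has gcd(29,42) + gcd(72,21) + gcd(9,26) + gcd(23,28) + gcd(51,9) + gcd(6,42) = 1+3+1+1+3+6 = 15.
Pick's theorem gives I = A − B/2 + 1 = 3188.5 − 15/2 + 1 = 3182.

3182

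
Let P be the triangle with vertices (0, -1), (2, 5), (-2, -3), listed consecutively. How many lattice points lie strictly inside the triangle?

By the shoelace formula, twice the signed area is |[0·5 − 2·(-1)] + [2·(-3) − (-2)·5] + [(-2)·(-1) − 0·(-3)]| = 8, so the area is 4.
Along each edge there are gcd(|Δx|,|Δy|)+1 lattice points, so counting each shared vertex once the boundary has gcd(2,6) + gcd(4,8) + gcd(2,2) = 2+4+2 = 8.
Pick's theorem gives I = A − B/2 + 1 = 4 − 8/2 + 1 = 1.

1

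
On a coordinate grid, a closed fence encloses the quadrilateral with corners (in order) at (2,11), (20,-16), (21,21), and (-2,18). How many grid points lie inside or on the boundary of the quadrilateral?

440

The shoelace formula gives twice the area as |[2·(-16) − 20·11] + [20·21 − 21·(-16)] + [21·18 − (-2)·21] + [(-2)·11 − 2·18]| = 866, so the area is 433.
Summing gcd(|Δx|,|Δy|) over the edges gives the boundary count: gcd(18,27) + gcd(1,37) + gcd(23,3) + gcd(4,7) = 9+1+1+1 = 12.
Pick's theorem gives I = A − B/2 + 1 = 433 − 12/2 + 1 = 428, so the closed region contains I + B = 428 + 12 = 440 lattice points.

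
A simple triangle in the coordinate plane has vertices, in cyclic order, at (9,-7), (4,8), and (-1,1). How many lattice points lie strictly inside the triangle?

52

The shoelace formula gives twice the area as |[9·8 − 4·(-7)] + [4·1 − (-1)·8] + [(-1)·(-7) − 9·1]| = 110, so the area is 55.
Summing gcd(|Δx|,|Δy|) over the edges gives the boundary count: gcd(5,15) + gcd(5,7) + gcd(10,8) = 5+1+2 = 8.
By Pick's theorem A = I + B/2 − 1, so I = 55 − 8/2 + 1 = 52.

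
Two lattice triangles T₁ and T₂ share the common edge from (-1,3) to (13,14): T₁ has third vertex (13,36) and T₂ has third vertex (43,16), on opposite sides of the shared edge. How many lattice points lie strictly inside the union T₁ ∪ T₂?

The union is the simple quadrilateral with vertices (-1,3), (13,36), (13,14), (43,16) in order.
Using the shoelace formula, 2A = |[(-1)·36 − 13·3] + [13·14 − 13·36] + [13·16 − 43·14] + [43·3 − (-1)·16]| = 610, so the area is 305.
Along each edge there are gcd(|Δx|,|Δy|)+1 lattice points, so counting each shared vertex once the boundary has gcd(14,33) + gcd(0,22) + gcd(30,2) + gcd(44,13) = 1+22+2+1 = 26.
By Pick's theorem I = A − B/2 + 1 = 305 − 26/2 + 1 = 293.

293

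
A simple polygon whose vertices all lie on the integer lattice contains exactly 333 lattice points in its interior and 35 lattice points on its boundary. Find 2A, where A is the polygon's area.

By Pick's theorem, A = I + B/2 − 1 = 333 + 35/2 − 1 = 699/2.
Hence 2A = 699.

699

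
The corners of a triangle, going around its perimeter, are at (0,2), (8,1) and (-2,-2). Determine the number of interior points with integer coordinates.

By the shoelace formula, twice the signed area is |(0·1 − 8·2) + (8·(-2) − (-2)·1) + ((-2)·2 − 0·(-2))| = 34, so the area is 17.
The number of boundary lattice points is Σ gcd(|Δx|,|Δy|) = gcd(8,1) + gcd(10,3) + gcd(2,4) = 1+1+2 = 4.
Pick's theorem gives I = A − B/2 + 1 = 17 − 4/2 + 1 = 16.

16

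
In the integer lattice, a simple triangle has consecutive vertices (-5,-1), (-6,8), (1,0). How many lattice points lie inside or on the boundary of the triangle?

30

The shoelace formula gives twice the area as |((-5)·8 − (-6)·(-1)) + ((-6)·0 − 1·8) + (1·(-1) − (-5)·0)| = 55, so the area is 55/2.
The number of boundary lattice points is Σ gcd(|Δx|,|Δy|) = gcd(1,9) + gcd(7,8) + gcd(6,1) = 1+1+1 = 3.
Pick's theorem gives I = A − B/2 + 1 = 55/2 − 3/2 + 1 = 27, so the closed region contains I + B = 27 + 3 = 30 lattice points.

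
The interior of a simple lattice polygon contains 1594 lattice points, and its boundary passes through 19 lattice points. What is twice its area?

By Pick's theorem, A = I + B/2 − 1 = 1594 + 19/2 − 1 = 3205/2.
Hence 2A = 3205.

3205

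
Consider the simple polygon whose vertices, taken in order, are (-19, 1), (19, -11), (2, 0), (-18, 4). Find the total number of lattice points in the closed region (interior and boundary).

Using the shoelace formula, 2A = |[(-19)·(-11) − 19·1] + [19·0 − 2·(-11)] + [2·4 − (-18)·0] + [(-18)·1 − (-19)·4]| = 278, so the area is 139.
Summing gcd(|Δx|,|Δy|) over the edges gives the boundary count: gcd(38,12) + gcd(17,11) + gcd(20,4) + gcd(1,3) = 2+1+4+1 = 8.
Pick's theorem gives I = A − B/2 + 1 = 139 − 8/2 + 1 = 136, so the closed region contains I + B = 136 + 8 = 144 lattice points.

144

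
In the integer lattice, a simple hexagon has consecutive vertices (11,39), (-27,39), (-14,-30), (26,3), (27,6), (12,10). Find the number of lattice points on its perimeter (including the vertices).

43

Along each edge there are gcd(|Δx|,|Δy|)+1 lattice points, so counting each shared vertex once the boundary has gcd(38,0) + gcd(13,69) + gcd(40,33) + gcd(1,3) + gcd(15,4) + gcd(1,29) = 38+1+1+1+1+1 = 43.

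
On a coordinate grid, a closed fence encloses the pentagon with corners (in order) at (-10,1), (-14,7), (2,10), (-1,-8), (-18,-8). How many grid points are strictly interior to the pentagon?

214

By the shoelace formula, twice the signed area is |[(-10)·7 − (-14)·1] + [(-14)·10 − 2·7] + [2·(-8) − (-1)·10] + [(-1)·(-8) − (-18)·(-8)] + [(-18)·1 − (-10)·(-8)]| = 450, so the area is 225.
Summing gcd(|Δx|,|Δy|) over the edges gives the boundary count: gcd(4,6) + gcd(16,3) + gcd(3,18) + gcd(17,0) + gcd(8,9) = 2+1+3+17+1 = 24.
By Pick's theorem A = I + B/2 − 1, so I = 225 − 24/2 + 1 = 214.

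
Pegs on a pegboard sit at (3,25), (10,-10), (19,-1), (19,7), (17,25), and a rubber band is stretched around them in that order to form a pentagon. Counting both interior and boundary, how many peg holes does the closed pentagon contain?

Using the shoelace formula, 2A = |(3·(-10) − 10·25) + (10·(-1) − 19·(-10)) + (19·7 − 19·(-1)) + (19·25 − 17·7) + (17·25 − 3·25)| = 758, so the area is 379.
Along each edge there are gcd(|Δx|,|Δy|)+1 lattice points, so counting each shared vertex once the boundary has gcd(7,35) + gcd(9,9) + gcd(0,8) + gcd(2,18) + gcd(14,0) = 7+9+8+2+14 = 40.
Pick's theorem gives I = A − B/2 + 1 = 379 − 40/2 + 1 = 360, so the closed region contains I + B = 360 + 40 = 400 lattice points.

400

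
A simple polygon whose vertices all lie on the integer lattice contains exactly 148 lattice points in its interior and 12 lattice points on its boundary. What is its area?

153

Pick's theorem states A = I + B/2 − 1, so A = 148 + 12/2 − 1 = 153.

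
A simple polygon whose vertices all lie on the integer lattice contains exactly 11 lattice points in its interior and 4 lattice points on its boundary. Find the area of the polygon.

Pick's theorem states A = I + B/2 − 1, so A = 11 + 4/2 − 1 = 12.

12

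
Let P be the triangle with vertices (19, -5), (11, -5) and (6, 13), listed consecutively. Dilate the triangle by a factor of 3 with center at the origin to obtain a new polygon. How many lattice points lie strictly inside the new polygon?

634

The shoelace formula gives twice the area as |[19·(-5) − 11·(-5)] + [11·13 − 6·(-5)] + [6·(-5) − 19·13]| = 144, so the area is 72.
Summing gcd(|Δx|,|Δy|) over the edges gives the boundary count: gcd(8,0) + gcd(5,18) + gcd(13,18) = 8+1+1 = 10.
Scaling by 3 multiplies the area by 3² = 9 (so the new area is 648) and multiplies the boundary lattice-point count by 3, giving 30.
By Pick's theorem, the interior count of the dilated polygon is 648 − 30/2 + 1 = 634.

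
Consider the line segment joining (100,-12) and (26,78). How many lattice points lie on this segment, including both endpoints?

The number of lattice points on a segment between lattice points is gcd(|Δx|,|Δy|) + 1 = gcd(74,90) + 1 = 2 + 1 = 3.

3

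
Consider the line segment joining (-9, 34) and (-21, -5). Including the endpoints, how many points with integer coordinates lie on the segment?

The number of lattice points on a segment between lattice points is gcd(|Δx|,|Δy|) + 1 = gcd(12,39) + 1 = 3 + 1 = 4.

4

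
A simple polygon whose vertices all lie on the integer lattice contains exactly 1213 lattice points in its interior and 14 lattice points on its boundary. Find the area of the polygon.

1219

By Pick's theorem, A = I + B/2 − 1 = 1213 + 14/2 − 1 = 1219.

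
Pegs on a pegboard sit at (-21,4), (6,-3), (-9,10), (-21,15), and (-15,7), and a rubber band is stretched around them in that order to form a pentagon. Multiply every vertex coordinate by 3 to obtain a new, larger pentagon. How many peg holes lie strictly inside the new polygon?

The shoelace formula gives twice the area as |((-21)·(-3) − 6·4) + (6·10 − (-9)·(-3)) + ((-9)·15 − (-21)·10) + ((-21)·7 − (-15)·15) + ((-15)·4 − (-21)·7)| = 312, so the area is 156.
Along each edge there are gcd(|Δx|,|Δy|)+1 lattice points, so counting each shared vertex once the boundary has gcd(27,7) + gcd(15,13) + gcd(12,5) + gcd(6,8) + gcd(6,3) = 1+1+1+2+3 = 8.
Scaling by 3 multiplies the area by 3² = 9 (so the new area is 1404) and multiplies the boundary lattice-point count by 3, giving 24.
By Pick's theorem, the interior count of the dilated polygon is 1404 − 24/2 + 1 = 1393.

1393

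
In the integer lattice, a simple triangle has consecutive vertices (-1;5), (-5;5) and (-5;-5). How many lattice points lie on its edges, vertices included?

The number of boundary lattice points is Σ gcd(|Δx|,|Δy|) = gcd(4,0) + gcd(0,10) + gcd(4,10) = 4+10+2 = 16.

16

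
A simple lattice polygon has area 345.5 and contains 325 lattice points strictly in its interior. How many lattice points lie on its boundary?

Pick's theorem gives A = I + B/2 − 1, so B = 2(A − I + 1) = 2(345.5 − 325 + 1) = 43.

43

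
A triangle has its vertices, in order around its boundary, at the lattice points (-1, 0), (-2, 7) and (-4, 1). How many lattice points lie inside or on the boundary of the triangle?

13

By the shoelace formula, twice the signed area is |((-1)·7 − (-2)·0) + ((-2)·1 − (-4)·7) + ((-4)·0 − (-1)·1)| = 20, so the area is 10.
The number of boundary lattice points is Σ gcd(|Δx|,|Δy|) = gcd(1,7) + gcd(2,6) + gcd(3,1) = 1+2+1 = 4.
Pick's theorem gives I = A − B/2 + 1 = 10 − 4/2 + 1 = 9, so the closed region contains I + B = 9 + 4 = 13 lattice points.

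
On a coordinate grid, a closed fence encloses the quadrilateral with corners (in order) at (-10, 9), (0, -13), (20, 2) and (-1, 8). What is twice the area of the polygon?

Using the shoelace formula, 2A = |((-10)·(-13) − 0·9) + (0·2 − 20·(-13)) + (20·8 − (-1)·2) + ((-1)·9 − (-10)·8)| = 623, so the area is 623/2.

623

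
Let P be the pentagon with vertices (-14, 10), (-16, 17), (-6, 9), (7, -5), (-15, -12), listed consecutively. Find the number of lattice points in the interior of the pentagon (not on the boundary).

313

Using the shoelace formula, 2A = |[(-14)·17 − (-16)·10] + [(-16)·9 − (-6)·17] + [(-6)·(-5) − 7·9] + [7·(-12) − (-15)·(-5)] + [(-15)·10 − (-14)·(-12)]| = 630, so the area is 315.
Along each edge there are gcd(|Δx|,|Δy|)+1 lattice points, so counting each shared vertex once the boundary has gcd(2,7) + gcd(10,8) + gcd(13,14) + gcd(22,7) + gcd(1,22) = 1+2+1+1+1 = 6.
Pick's theorem gives I = A − B/2 + 1 = 315 − 6/2 + 1 = 313.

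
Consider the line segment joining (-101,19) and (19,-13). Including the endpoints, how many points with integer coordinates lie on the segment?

The number of lattice points on a segment between lattice points is gcd(|Δx|,|Δy|) + 1 = gcd(120,32) + 1 = 8 + 1 = 9.

9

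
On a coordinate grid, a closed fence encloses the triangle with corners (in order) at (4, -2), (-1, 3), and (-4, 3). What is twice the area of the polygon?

The shoelace formula gives twice the area as |[4·3 − (-1)·(-2)] + [(-1)·3 − (-4)·3] + [(-4)·(-2) − 4·3]| = 15, so the area is 7.5.

15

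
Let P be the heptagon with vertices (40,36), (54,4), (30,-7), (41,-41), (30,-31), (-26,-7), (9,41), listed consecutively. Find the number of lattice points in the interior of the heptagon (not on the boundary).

By the shoelace formula, twice the signed area is |[40·4 − 54·36] + [54·(-7) − 30·4] + [30·(-41) − 41·(-7)] + [41·(-31) − 30·(-41)] + [30·(-7) − (-26)·(-31)] + [(-26)·41 − 9·(-7)] + [9·36 − 40·41]| = 6601, so the area is 3300.5.
Summing gcd(|Δx|,|Δy|) over the edges gives the boundary count: gcd(14,32) + gcd(24,11) + gcd(11,34) + gcd(11,10) + gcd(56,24) + gcd(35,48) + gcd(31,5) = 2+1+1+1+8+1+1 = 15.
Pick's theorem gives I = A − B/2 + 1 = 3300.5 − 15/2 + 1 = 3294.

3294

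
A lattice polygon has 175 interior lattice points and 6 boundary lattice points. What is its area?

Pick's theorem states A = I + B/2 − 1, so A = 175 + 6/2 − 1 = 177.

177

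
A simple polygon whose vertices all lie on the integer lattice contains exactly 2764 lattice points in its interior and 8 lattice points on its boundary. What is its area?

By Pick's theorem, A = I + B/2 − 1 = 2764 + 8/2 − 1 = 2767.

2767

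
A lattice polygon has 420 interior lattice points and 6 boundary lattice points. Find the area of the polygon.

Pick's theorem states A = I + B/2 − 1, so A = 420 + 6/2 − 1 = 422.

422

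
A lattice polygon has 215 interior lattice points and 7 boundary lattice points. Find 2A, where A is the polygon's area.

435

Pick's theorem states A = I + B/2 − 1, so A = 215 + 7/2 − 1 = 435/2.
Hence 2A = 435.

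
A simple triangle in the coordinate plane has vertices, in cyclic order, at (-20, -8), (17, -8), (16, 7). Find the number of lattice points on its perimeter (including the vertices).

41

Along each edge there are gcd(|Δx|,|Δy|)+1 lattice points, so counting each shared vertex once the boundary has gcd(37,0) + gcd(1,15) + gcd(36,15) = 37+1+3 = 41.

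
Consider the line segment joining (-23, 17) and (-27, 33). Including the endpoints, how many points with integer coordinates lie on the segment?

5

The number of lattice points on a segment between lattice points is gcd(|Δx|,|Δy|) + 1 = gcd(4,16) + 1 = 4 + 1 = 5.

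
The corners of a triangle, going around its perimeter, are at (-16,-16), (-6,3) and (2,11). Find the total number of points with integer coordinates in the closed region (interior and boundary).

46

Using the shoelace formula, 2A = |[(-16)·3 − (-6)·(-16)] + [(-6)·11 − 2·3] + [2·(-16) − (-16)·11]| = 72, so the area is 36.
Along each edge there are gcd(|Δx|,|Δy|)+1 lattice points, so counting each shared vertex once the boundary has gcd(10,19) + gcd(8,8) + gcd(18,27) = 1+8+9 = 18.
Pick's theorem gives I = A − B/2 + 1 = 36 − 18/2 + 1 = 28, so the closed region contains I + B = 28 + 18 = 46 lattice points.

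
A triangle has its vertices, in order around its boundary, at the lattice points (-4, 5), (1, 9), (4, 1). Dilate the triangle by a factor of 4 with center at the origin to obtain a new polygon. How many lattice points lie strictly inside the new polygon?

The shoelace formula gives twice the area as |((-4)·9 − 1·5) + (1·1 − 4·9) + (4·5 − (-4)·1)| = 52, so the area is 26.
Along each edge there are gcd(|Δx|,|Δy|)+1 lattice points, so counting each shared vertex once the boundary has gcd(5,4) + gcd(3,8) + gcd(8,4) = 1+1+4 = 6.
Scaling by 4 multiplies the area by 4² = 16 (so the new area is 416) and multiplies the boundary lattice-point count by 4, giving 24.
By Pick's theorem, the interior count of the dilated polygon is 416 − 24/2 + 1 = 405.

405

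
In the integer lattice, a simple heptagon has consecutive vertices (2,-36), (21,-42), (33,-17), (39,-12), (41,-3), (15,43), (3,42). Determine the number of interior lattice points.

By the shoelace formula, twice the signed area is |(2·(-42) − 21·(-36)) + (21·(-17) − 33·(-42)) + (33·(-12) − 39·(-17)) + (39·(-3) − 41·(-12)) + (41·43 − 15·(-3)) + (15·42 − 3·43) + (3·(-36) − 2·42)| = 4460, so the area is 2230.
Along each edge there are gcd(|Δx|,|Δy|)+1 lattice points, so counting each shared vertex once the boundary has gcd(19,6) + gcd(12,25) + gcd(6,5) + gcd(2,9) + gcd(26,46) + gcd(12,1) + gcd(1,78) = 1+1+1+1+2+1+1 = 8.
By Pick's theorem A = I + B/2 − 1, so I = 2230 − 8/2 + 1 = 2227.

2227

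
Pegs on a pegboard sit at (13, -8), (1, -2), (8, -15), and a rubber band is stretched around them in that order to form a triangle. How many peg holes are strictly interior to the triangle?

54

Using the shoelace formula, 2A = |(13·(-2) − 1·(-8)) + (1·(-15) − 8·(-2)) + (8·(-8) − 13·(-15))| = 114, so the area is 57.
The number of boundary lattice points is Σ gcd(|Δx|,|Δy|) = gcd(12,6) + gcd(7,13) + gcd(5,7) = 6+1+1 = 8.
By Pick's theorem A = I + B/2 − 1, so I = 57 − 8/2 + 1 = 54.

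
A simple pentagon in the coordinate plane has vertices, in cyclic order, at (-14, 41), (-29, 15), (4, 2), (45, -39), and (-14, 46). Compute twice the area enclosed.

By the shoelace formula, twice the signed area is |[(-14)·15 − (-29)·41] + [(-29)·2 − 4·15] + [4·(-39) − 45·2] + [45·46 − (-14)·(-39)] + [(-14)·41 − (-14)·46]| = 2209, so the area is 2209/2.

2209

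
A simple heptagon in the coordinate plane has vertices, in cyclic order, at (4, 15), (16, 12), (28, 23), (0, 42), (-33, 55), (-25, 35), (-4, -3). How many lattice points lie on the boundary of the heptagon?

Along each edge there are gcd(|Δx|,|Δy|)+1 lattice points, so counting each shared vertex once the boundary has gcd(12,3) + gcd(12,11) + gcd(28,19) + gcd(33,13) + gcd(8,20) + gcd(21,38) + gcd(8,18) = 3+1+1+1+4+1+2 = 13.

13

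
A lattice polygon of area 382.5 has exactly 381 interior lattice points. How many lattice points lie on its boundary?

Pick's theorem gives A = I + B/2 − 1, so B = 2(A − I + 1) = 2(382.5 − 381 + 1) = 5.

5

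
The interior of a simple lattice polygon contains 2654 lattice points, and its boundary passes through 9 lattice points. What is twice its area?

By Pick's theorem, A = I + B/2 − 1 = 2654 + 9/2 − 1 = 5315/2.
Hence 2A = 5315.

5315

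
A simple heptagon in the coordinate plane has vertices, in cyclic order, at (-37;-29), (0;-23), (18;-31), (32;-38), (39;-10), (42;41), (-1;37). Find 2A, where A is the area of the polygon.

By the shoelace formula, twice the signed area is |((-37)·(-23) − 0·(-29)) + (0·(-31) − 18·(-23)) + (18·(-38) − 32·(-31)) + (32·(-10) − 39·(-38)) + (39·41 − 42·(-10)) + (42·37 − (-1)·41) + ((-1)·(-29) − (-37)·37)| = 7747, so the area is 7747/2.

7747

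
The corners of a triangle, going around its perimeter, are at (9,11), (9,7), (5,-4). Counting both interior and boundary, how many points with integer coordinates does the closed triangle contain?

12

The shoelace formula gives twice the area as |(9·7 − 9·11) + (9·(-4) − 5·7) + (5·11 − 9·(-4))| = 16, so the area is 8.
Along each edge there are gcd(|Δx|,|Δy|)+1 lattice points, so counting each shared vertex once the boundary has gcd(0,4) + gcd(4,11) + gcd(4,15) = 4+1+1 = 6.
Pick's theorem gives I = A − B/2 + 1 = 8 − 6/2 + 1 = 6, so the closed region contains I + B = 6 + 6 = 12 lattice points.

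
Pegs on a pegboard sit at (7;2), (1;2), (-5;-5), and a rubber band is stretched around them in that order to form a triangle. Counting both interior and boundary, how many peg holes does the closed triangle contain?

26

Using the shoelace formula, 2A = |(7·2 − 1·2) + (1·(-5) − (-5)·2) + ((-5)·2 − 7·(-5))| = 42, so the area is 21.
Along each edge there are gcd(|Δx|,|Δy|)+1 lattice points, so counting each shared vertex once the boundary has gcd(6,0) + gcd(6,7) + gcd(12,7) = 6+1+1 = 8.
Pick's theorem gives I = A − B/2 + 1 = 21 − 8/2 + 1 = 18, so the closed region contains I + B = 18 + 8 = 26 lattice points.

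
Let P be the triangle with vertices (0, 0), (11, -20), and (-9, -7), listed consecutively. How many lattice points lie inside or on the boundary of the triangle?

Using the shoelace formula, 2A = |[0·(-20) − 11·0] + [11·(-7) − (-9)·(-20)] + [(-9)·0 − 0·(-7)]| = 257, so the area is 257/2.
Along each edge there are gcd(|Δx|,|Δy|)+1 lattice points, so counting each shared vertex once the boundary has gcd(11,20) + gcd(20,13) + gcd(9,7) = 1+1+1 = 3.
Pick's theorem gives I = A − B/2 + 1 = 257/2 − 3/2 + 1 = 128, so the closed region contains I + B = 128 + 3 = 131 lattice points.

131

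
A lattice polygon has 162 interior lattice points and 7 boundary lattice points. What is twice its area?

329

By Pick's theorem, A = I + B/2 − 1 = 162 + 7/2 − 1 = 329/2.
Hence 2A = 329.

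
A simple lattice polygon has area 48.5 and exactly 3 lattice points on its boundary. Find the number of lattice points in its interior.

From Pick's theorem, I = A − B/2 + 1 = 48.5 − 3/2 + 1 = 48.

48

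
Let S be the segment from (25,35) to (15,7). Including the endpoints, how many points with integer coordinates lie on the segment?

3

The number of lattice points on a segment between lattice points is gcd(|Δx|,|Δy|) + 1 = gcd(10,28) + 1 = 2 + 1 = 3.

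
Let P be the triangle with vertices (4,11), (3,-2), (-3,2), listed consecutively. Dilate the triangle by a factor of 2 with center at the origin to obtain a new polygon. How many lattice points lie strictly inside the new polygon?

Using the shoelace formula, 2A = |[4·(-2) − 3·11] + [3·2 − (-3)·(-2)] + [(-3)·11 − 4·2]| = 82, so the area is 41.
The number of boundary lattice points is Σ gcd(|Δx|,|Δy|) = gcd(1,13) + gcd(6,4) + gcd(7,9) = 1+2+1 = 4.
Scaling by 2 multiplies the area by 2² = 4 (so the new area is 164) and multiplies the boundary lattice-point count by 2, giving 8.
By Pick's theorem, the interior count of the dilated polygon is 164 − 8/2 + 1 = 161.

161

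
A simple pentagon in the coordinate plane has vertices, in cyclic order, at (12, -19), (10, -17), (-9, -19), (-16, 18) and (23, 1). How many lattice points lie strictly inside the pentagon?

849

Using the shoelace formula, 2A = |[12·(-17) − 10·(-19)] + [10·(-19) − (-9)·(-17)] + [(-9)·18 − (-16)·(-19)] + [(-16)·1 − 23·18] + [23·(-19) − 12·1]| = 1702, so the area is 851.
The number of boundary lattice points is Σ gcd(|Δx|,|Δy|) = gcd(2,2) + gcd(19,2) + gcd(7,37) + gcd(39,17) + gcd(11,20) = 2+1+1+1+1 = 6.
By Pick's theorem A = I + B/2 − 1, so I = 851 − 6/2 + 1 = 849.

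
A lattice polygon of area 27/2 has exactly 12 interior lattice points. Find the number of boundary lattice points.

5

Pick's theorem gives A = I + B/2 − 1, so B = 2(A − I + 1) = 2(27/2 − 12 + 1) = 5.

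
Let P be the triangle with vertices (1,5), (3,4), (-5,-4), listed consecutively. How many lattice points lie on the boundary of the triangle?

12

Summing gcd(|Δx|,|Δy|) over the edges gives the boundary count: gcd(2,1) + gcd(8,8) + gcd(6,9) = 1+8+3 = 12.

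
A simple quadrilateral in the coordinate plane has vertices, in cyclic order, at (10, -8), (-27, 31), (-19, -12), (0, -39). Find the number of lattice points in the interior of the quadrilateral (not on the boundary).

1068

By the shoelace formula, twice the signed area is |(10·31 − (-27)·(-8)) + ((-27)·(-12) − (-19)·31) + ((-19)·(-39) − 0·(-12)) + (0·(-8) − 10·(-39))| = 2138, so the area is 1069.
The number of boundary lattice points is Σ gcd(|Δx|,|Δy|) = gcd(37,39) + gcd(8,43) + gcd(19,27) + gcd(10,31) = 1+1+1+1 = 4.
Pick's theorem gives I = A − B/2 + 1 = 1069 − 4/2 + 1 = 1068.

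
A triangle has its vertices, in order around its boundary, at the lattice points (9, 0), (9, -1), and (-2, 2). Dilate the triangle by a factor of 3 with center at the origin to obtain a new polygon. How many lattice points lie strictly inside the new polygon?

46

By the shoelace formula, twice the signed area is |[9·(-1) − 9·0] + [9·2 − (-2)·(-1)] + [(-2)·0 − 9·2]| = 11, so the area is 11/2.
The number of boundary lattice points is Σ gcd(|Δx|,|Δy|) = gcd(0,1) + gcd(11,3) + gcd(11,2) = 1+1+1 = 3.
Scaling by 3 multiplies the area by 3² = 9 (so the new area is 99/2) and multiplies the boundary lattice-point count by 3, giving 9.
By Pick's theorem, the interior count of the dilated polygon is 99/2 − 9/2 + 1 = 46.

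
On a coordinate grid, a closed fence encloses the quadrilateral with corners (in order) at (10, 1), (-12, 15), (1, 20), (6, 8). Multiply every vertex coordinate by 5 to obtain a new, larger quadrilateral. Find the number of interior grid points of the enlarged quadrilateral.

Using the shoelace formula, 2A = |(10·15 − (-12)·1) + ((-12)·20 − 1·15) + (1·8 − 6·20) + (6·1 − 10·8)| = 279, so the area is 139.5.
Along each edge there are gcd(|Δx|,|Δy|)+1 lattice points, so counting each shared vertex once the boundary has gcd(22,14) + gcd(13,5) + gcd(5,12) + gcd(4,7) = 2+1+1+1 = 5.
Scaling by 5 multiplies the area by 5² = 25 (so the new area is 6975/2) and multiplies the boundary lattice-point count by 5, giving 25.
By Pick's theorem, the interior count of the dilated polygon is 6975/2 − 25/2 + 1 = 3476.

3476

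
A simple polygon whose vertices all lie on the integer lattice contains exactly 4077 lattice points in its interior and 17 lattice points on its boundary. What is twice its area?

Pick's theorem states A = I + B/2 − 1, so A = 4077 + 17/2 − 1 = 8169/2.
Hence 2A = 8169.

8169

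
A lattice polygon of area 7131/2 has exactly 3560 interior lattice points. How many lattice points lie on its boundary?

13

Pick's theorem gives A = I + B/2 − 1, so B = 2(A − I + 1) = 2(7131/2 − 3560 + 1) = 13.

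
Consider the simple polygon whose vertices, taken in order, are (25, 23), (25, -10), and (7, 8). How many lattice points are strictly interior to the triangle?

271

By the shoelace formula, twice the signed area is |[25·(-10) − 25·23] + [25·8 − 7·(-10)] + [7·23 − 25·8]| = 594, so the area is 297.
Summing gcd(|Δx|,|Δy|) over the edges gives the boundary count: gcd(0,33) + gcd(18,18) + gcd(18,15) = 33+18+3 = 54.
By Pick's theorem A = I + B/2 − 1, so I = 297 − 54/2 + 1 = 271.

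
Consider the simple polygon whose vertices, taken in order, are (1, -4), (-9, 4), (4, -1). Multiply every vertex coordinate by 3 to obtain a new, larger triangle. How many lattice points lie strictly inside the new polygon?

By the shoelace formula, twice the signed area is |[1·4 − (-9)·(-4)] + [(-9)·(-1) − 4·4] + [4·(-4) − 1·(-1)]| = 54, so the area is 27.
The number of boundary lattice points is Σ gcd(|Δx|,|Δy|) = gcd(10,8) + gcd(13,5) + gcd(3,3) = 2+1+3 = 6.
Scaling by 3 multiplies the area by 3² = 9 (so the new area is 243) and multiplies the boundary lattice-point count by 3, giving 18.
By Pick's theorem, the interior count of the dilated polygon is 243 − 18/2 + 1 = 235.

235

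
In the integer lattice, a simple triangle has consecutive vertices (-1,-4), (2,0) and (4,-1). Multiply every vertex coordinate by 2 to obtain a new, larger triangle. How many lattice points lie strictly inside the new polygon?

Using the shoelace formula, 2A = |[(-1)·0 − 2·(-4)] + [2·(-1) − 4·0] + [4·(-4) − (-1)·(-1)]| = 11, so the area is 11/2.
The number of boundary lattice points is Σ gcd(|Δx|,|Δy|) = gcd(3,4) + gcd(2,1) + gcd(5,3) = 1+1+1 = 3.
Scaling by 2 multiplies the area by 2² = 4 (so the new area is 22) and multiplies the boundary lattice-point count by 2, giving 6.
By Pick's theorem, the interior count of the dilated polygon is 22 − 6/2 + 1 = 20.

20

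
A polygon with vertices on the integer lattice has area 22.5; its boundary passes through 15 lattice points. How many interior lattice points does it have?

From Pick's theorem, I = A − B/2 + 1 = 22.5 − 15/2 + 1 = 16.

16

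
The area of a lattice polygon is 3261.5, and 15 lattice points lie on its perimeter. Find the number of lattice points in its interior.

3255

Pick's theorem A = I + B/2 − 1 rearranges to I = A − B/2 + 1 = 3261.5 − 15/2 + 1 = 3255.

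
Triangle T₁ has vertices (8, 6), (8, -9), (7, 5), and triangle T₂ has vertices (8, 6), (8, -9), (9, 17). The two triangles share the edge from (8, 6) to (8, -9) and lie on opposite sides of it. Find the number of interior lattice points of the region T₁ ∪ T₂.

The union is the simple quadrilateral with vertices (8, 6), (7, 5), (8, -9), (9, 17) in order.
Using the shoelace formula, 2A = |[8·5 − 7·6] + [7·(-9) − 8·5] + [8·17 − 9·(-9)] + [9·6 − 8·17]| = 30, so the area is 15.
Summing gcd(|Δx|,|Δy|) over the edges gives the boundary count: gcd(1,1) + gcd(1,14) + gcd(1,26) + gcd(1,11) = 1+1+1+1 = 4.
By Pick's theorem I = A − B/2 + 1 = 15 − 4/2 + 1 = 14.

14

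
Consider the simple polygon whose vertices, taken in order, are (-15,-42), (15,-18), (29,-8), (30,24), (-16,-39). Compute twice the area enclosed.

Using the shoelace formula, 2A = |((-15)·(-18) − 15·(-42)) + (15·(-8) − 29·(-18)) + (29·24 − 30·(-8)) + (30·(-39) − (-16)·24) + ((-16)·(-42) − (-15)·(-39))| = 1539, so the area is 769.5.

1539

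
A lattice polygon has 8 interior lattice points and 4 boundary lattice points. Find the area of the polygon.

Pick's theorem states A = I + B/2 − 1, so A = 8 + 4/2 − 1 = 9.

9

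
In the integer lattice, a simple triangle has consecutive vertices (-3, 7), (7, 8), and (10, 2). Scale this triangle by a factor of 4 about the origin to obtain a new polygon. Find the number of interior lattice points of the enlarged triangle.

495

The shoelace formula gives twice the area as |[(-3)·8 − 7·7] + [7·2 − 10·8] + [10·7 − (-3)·2]| = 63, so the area is 63/2.
Summing gcd(|Δx|,|Δy|) over the edges gives the boundary count: gcd(10,1) + gcd(3,6) + gcd(13,5) = 1+3+1 = 5.
Scaling by 4 multiplies the area by 4² = 16 (so the new area is 504) and multiplies the boundary lattice-point count by 4, giving 20.
By Pick's theorem, the interior count of the dilated polygon is 504 − 20/2 + 1 = 495.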